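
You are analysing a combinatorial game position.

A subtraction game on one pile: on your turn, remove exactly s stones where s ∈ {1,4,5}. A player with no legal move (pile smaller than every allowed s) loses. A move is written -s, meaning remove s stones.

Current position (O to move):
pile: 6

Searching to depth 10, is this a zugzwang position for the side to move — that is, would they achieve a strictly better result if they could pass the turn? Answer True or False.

zugzwang(6, O) = False

[6] O move#1: -1:-1/5, -4:+1/2*, -5:-1/1
[2] X move#2: -1:-1/1*
[1] O move#3: -1:+1/0*
[0] end (terminal -1, X#4); searched 6 to 10
suppose O passes — search the same position with X to move:
pass> [6] X move#1: -1:-1/5, -4:+1/2*, -5:-1/1
pass> [2] O move#2: -1:-1/1*
pass> [1] X move#3: -1:+1/0*
pass> [0] end (terminal -1, O#4); searched 6 to 10
for O: play +1, pass -1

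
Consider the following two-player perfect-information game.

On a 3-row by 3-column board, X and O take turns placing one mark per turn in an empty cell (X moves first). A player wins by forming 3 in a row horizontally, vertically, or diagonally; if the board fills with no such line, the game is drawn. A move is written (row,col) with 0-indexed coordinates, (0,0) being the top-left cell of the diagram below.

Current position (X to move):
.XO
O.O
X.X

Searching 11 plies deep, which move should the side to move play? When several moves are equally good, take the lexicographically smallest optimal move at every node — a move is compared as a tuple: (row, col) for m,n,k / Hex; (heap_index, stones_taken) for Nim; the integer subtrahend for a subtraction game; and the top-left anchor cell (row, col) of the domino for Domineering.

[.XO/O.O/X.X] X move#1: (0,0):-1/XXO/O.O/X.X, (1,1):+1/.XO/OXO/X.X*, (2,1):+1/.XO/O.O/XXX
[.XO/OXO/X.X] O move#2: (0,0):-1/OXO/OXO/X.X*, (2,1):-1/.XO/OXO/XOX
[OXO/OXO/X.X] X move#3: (2,1):+1/OXO/OXO/XXX*
[OXO/OXO/XXX] end (terminal -1, O#4); searched .XO/O.O/X.X to 11

X's best at [.XO/O.O/X.X]: (1,1)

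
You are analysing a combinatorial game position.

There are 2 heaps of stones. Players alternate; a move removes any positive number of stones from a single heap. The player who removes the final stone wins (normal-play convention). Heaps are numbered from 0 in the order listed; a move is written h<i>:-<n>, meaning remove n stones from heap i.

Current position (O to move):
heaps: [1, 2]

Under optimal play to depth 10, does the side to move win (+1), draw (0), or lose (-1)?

ply 1, O at (1,2) | h0:-1=-1→(0,2); h1:-1=+1→(1,1)*; h1:-2=-1→(1,0)
ply 2, X at (1,1) | h0:-1=-1→(0,1)*; h1:-1=-1→(1,0)
ply 3, O at (0,1) | h1:-1=+1→(0,0)*
ply 4: (0,0) is terminal -1 (X); from (1,2) depth 10

value((1,2), O) = +1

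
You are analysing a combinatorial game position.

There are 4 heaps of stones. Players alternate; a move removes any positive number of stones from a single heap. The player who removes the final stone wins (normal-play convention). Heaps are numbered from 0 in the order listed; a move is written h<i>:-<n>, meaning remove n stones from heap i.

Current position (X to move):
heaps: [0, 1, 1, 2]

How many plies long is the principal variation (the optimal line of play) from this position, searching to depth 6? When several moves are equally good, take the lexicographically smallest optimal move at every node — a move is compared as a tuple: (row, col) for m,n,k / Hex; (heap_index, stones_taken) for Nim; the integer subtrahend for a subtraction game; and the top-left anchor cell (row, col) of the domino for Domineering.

PV length from [(0,1,1,2)]: 3 plies

[(0,1,1,2)] X move#1: h1:-1:-1/(0,0,1,2), h2:-1:-1/(0,1,0,2), h3:-1:-1/(0,1,1,1), h3:-2:+1/(0,1,1,0)*
[(0,1,1,0)] O move#2: h1:-1:-1/(0,0,1,0)*, h2:-1:-1/(0,1,0,0)
[(0,0,1,0)] X move#3: h2:-1:+1/(0,0,0,0)*
[(0,0,0,0)] end (terminal -1, O#4); searched (0,1,1,2) to 6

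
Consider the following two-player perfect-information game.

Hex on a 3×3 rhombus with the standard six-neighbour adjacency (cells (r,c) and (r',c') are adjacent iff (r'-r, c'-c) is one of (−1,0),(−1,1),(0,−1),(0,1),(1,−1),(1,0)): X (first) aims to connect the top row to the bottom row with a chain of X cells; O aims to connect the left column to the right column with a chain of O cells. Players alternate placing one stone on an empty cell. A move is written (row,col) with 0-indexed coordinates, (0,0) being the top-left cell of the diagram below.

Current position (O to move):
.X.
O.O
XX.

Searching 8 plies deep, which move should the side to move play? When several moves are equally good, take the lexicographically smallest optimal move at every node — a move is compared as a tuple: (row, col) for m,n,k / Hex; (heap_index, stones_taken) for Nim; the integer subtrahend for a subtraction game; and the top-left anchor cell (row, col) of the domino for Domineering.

O's best at [.X./O.O/XX.]: (1,1)

ply 1, O at .X./O.O/XX. | (0,0)=-1→OX./O.O/XX.; (0,2)=-1→.XO/O.O/XX.; (1,1)=+1→.X./OOO/XX.*; (2,2)=-1→.X./O.O/XXO
ply 2: .X./OOO/XX. is terminal -1 (X); from .X./O.O/XX. depth 8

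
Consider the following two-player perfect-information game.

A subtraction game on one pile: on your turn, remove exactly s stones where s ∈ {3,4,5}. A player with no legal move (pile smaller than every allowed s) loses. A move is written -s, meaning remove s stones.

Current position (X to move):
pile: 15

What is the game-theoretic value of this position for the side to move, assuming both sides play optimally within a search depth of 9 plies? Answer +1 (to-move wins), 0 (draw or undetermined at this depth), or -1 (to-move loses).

ply 1, X at 15 | -3=-1→12; -4=-1→11; -5=+1→10*
ply 2, O at 10 | -3=-1→7*; -4=-1→6; -5=-1→5
ply 3, X at 7 | -3=-1→4; -4=-1→3; -5=+1→2*
ply 4: 2 is terminal -1 (O); from 15 depth 9

value(15, X) = +1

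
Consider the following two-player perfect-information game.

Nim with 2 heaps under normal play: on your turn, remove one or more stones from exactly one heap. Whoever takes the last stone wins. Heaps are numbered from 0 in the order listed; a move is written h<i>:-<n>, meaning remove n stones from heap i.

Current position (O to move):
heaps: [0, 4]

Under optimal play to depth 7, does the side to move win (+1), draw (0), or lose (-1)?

[(0,4)] O move#1: h1:-1:-1/(0,3), h1:-2:-1/(0,2), h1:-3:-1/(0,1), h1:-4:+1/(0,0)*
[(0,0)] end (terminal -1, X#2); searched (0,4) to 7

value((0,4), O) = +1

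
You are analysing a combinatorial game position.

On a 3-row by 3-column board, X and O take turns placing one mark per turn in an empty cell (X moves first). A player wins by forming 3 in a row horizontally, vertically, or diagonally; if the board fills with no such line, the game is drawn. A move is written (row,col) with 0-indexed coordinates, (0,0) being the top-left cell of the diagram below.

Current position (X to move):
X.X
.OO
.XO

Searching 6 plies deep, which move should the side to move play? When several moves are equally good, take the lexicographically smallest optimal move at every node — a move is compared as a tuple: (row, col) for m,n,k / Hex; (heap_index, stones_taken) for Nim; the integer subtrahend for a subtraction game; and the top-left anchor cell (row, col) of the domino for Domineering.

X's best at [X.X/.OO/.XO]: (0,1)

ply 1, X at X.X/.OO/.XO | (0,1)=+1→XXX/.OO/.XO*; (1,0)=+1→X.X/XOO/.XO; (2,0)=-1→X.X/.OO/XXO
ply 2: XXX/.OO/.XO is terminal -1 (O); from X.X/.OO/.XO depth 6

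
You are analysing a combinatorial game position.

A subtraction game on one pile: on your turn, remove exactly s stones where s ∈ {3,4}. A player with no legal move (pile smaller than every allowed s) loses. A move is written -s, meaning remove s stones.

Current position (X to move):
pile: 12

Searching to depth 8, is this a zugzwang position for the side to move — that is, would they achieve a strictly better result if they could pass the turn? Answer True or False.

zugzwang(12, X) = False

ply 1, X at 12 | -3=+1→9*; -4=+1→8
ply 2, O at 9 | -3=-1→6*; -4=-1→5
ply 3, X at 6 | -3=-1→3; -4=+1→2*
ply 4: 2 is terminal -1 (O); from 12 depth 8
if X skipped the turn, O would face:
~ ply 1, O at 12 | -3=+1→9*; -4=+1→8
~ ply 2, X at 9 | -3=-1→6*; -4=-1→5
~ ply 3, O at 6 | -3=-1→3; -4=+1→2*
~ ply 4: 2 is terminal -1 (X); from 12 depth 8
compare (X): move=+1 vs pass=-1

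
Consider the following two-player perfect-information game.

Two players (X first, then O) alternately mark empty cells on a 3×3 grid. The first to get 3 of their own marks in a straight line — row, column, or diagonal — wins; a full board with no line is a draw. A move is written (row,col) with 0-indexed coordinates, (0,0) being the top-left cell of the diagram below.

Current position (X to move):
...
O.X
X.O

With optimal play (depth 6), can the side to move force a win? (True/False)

X winning at [.../O.X/X.O]: False

p1 X@[.../O.X/X.O]: (0,0)[X../O.X/X.O]+0* (0,1)[.X./O.X/X.O]+0 (0,2)[..X/O.X/X.O]+0 (1,1)[.../OXX/X.O]+0 (2,1)[.../O.X/XXO]+0
p2 O@[X../O.X/X.O]: (0,1)[XO./O.X/X.O]+0* (0,2)[X.O/O.X/X.O]+0 (1,1)[X../OOX/X.O]+0 (2,1)[X../O.X/XOO]-1
p3 X@[XO./O.X/X.O]: (0,2)[XOX/O.X/X.O]+0* (1,1)[XO./OXX/X.O]+0 (2,1)[XO./O.X/XXO]+0
p4 O@[XOX/O.X/X.O]: (1,1)[XOX/OOX/X.O]+0* (2,1)[XOX/O.X/XOO]-1
p5 X@[XOX/OOX/X.O]: (2,1)[XOX/OOX/XXO]+0*
p6 O@[XOX/OOX/XXO] terminal +0; root [.../O.X/X.O] d6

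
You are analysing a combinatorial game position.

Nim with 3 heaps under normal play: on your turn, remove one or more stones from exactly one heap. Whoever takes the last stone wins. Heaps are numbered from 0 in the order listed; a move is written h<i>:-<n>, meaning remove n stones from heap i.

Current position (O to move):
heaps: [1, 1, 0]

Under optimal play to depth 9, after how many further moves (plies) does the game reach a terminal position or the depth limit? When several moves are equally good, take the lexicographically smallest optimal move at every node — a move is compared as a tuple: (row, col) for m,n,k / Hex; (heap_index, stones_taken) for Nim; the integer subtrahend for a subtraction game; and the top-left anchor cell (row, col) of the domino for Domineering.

PV length from [(1,1,0)]: 2 plies

[(1,1,0)] O move#1: h0:-1:-1/(0,1,0)*, h1:-1:-1/(1,0,0)
[(0,1,0)] X move#2: h1:-1:+1/(0,0,0)*
[(0,0,0)] end (terminal -1, O#3); searched (1,1,0) to 9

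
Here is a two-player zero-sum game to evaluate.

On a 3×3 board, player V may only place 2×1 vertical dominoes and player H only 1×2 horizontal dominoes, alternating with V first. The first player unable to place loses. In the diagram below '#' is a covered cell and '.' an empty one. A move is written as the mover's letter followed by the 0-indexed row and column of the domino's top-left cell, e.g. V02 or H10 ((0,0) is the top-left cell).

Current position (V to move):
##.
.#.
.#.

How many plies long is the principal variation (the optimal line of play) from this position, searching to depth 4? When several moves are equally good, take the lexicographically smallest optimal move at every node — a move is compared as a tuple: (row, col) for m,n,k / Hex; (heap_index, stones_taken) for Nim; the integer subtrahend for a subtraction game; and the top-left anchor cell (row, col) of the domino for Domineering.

[##./.#./.#.] V move#1: V02:+1/###/.##/.#.*, V10:+1/##./##./##., V12:+1/##./.##/.##
[###/.##/.#.] end (terminal -1, H#2); searched ##./.#./.#. to 4

PV length from [##./.#./.#.]: 1 ply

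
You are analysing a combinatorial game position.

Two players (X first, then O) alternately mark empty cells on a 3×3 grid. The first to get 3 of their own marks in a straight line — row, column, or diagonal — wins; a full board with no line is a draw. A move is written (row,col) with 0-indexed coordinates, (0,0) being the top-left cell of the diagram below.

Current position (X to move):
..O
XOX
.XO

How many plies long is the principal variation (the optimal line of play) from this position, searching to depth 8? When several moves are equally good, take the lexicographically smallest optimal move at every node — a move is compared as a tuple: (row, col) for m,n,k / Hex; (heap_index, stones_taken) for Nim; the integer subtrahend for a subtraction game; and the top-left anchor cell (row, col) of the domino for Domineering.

[..O/XOX/.XO] X move#1: (0,0):-1/X.O/XOX/.XO*, (0,1):-1/.XO/XOX/.XO, (2,0):-1/..O/XOX/XXO
[X.O/XOX/.XO] O move#2: (0,1):-1/XOO/XOX/.XO, (2,0):+1/X.O/XOX/OXO*
[X.O/XOX/OXO] end (terminal -1, X#3); searched ..O/XOX/.XO to 8

PV length from [..O/XOX/.XO]: 2 plies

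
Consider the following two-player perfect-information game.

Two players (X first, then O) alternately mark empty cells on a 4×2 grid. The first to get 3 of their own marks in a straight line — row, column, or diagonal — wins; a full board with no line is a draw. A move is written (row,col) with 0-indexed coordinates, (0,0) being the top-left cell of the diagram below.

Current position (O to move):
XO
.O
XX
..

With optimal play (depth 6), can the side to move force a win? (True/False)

p1 O@[XO/.O/XX/..]: (1,0)[XO/OO/XX/..]+0* (3,0)[XO/.O/XX/O.]-1 (3,1)[XO/.O/XX/.O]-1
p2 X@[XO/OO/XX/..]: (3,0)[XO/OO/XX/X.]+0* (3,1)[XO/OO/XX/.X]+0
p3 O@[XO/OO/XX/X.]: (3,1)[XO/OO/XX/XO]+0*
p4 X@[XO/OO/XX/XO] terminal +0; root [XO/.O/XX/..] d6

O winning at [XO/.O/XX/..]: False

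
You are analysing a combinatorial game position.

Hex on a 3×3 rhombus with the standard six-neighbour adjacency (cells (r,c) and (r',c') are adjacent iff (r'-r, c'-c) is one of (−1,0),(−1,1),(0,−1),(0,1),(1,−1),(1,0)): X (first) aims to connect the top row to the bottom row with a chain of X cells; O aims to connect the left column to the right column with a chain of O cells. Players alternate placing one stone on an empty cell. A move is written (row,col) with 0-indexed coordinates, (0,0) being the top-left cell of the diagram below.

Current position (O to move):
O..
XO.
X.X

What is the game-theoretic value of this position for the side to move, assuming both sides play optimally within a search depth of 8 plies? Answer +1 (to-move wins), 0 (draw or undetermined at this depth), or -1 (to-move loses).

ply 1, O at O../XO./X.X | (0,1)=+1→OO./XO./X.X*; (0,2)=-1→O.O/XO./X.X; (1,2)=-1→O../XOO/X.X; (2,1)=-1→O../XO./XOX
ply 2, X at OO./XO./X.X | (0,2)=-1→OOX/XO./X.X*; (1,2)=-1→OO./XOX/X.X; (2,1)=-1→OO./XO./XXX
ply 3, O at OOX/XO./X.X | (1,2)=+1→OOX/XOO/X.X*; (2,1)=-1→OOX/XO./XOX
ply 4: OOX/XOO/X.X is terminal -1 (X); from O../XO./X.X depth 8

value(O../XO./X.X, O) = +1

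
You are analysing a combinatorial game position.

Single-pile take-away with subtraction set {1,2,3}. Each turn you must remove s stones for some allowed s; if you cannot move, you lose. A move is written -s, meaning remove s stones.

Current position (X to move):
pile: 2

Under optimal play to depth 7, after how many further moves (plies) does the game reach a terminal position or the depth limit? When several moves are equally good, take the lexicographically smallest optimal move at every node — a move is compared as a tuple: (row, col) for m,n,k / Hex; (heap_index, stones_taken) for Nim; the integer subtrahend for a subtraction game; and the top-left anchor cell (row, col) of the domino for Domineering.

PV length from [2]: 1 ply

p1 X@[2]: -1[1]-1 -2[0]+1*
p2 O@[0] terminal -1; root [2] d7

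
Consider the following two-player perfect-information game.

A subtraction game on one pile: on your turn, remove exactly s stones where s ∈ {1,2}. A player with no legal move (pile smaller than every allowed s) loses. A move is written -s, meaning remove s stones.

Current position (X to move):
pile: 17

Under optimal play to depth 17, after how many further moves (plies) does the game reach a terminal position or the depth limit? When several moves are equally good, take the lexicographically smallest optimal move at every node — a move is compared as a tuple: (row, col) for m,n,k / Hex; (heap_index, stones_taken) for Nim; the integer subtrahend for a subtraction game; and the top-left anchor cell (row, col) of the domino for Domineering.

PV length from [17]: 11 plies

[17] X move#1: -1:-1/16, -2:+1/15*
[15] O move#2: -1:-1/14*, -2:-1/13
[14] X move#3: -1:-1/13, -2:+1/12*
[12] O move#4: -1:-1/11*, -2:-1/10
[11] X move#5: -1:-1/10, -2:+1/9*
[9] O move#6: -1:-1/8*, -2:-1/7
[8] X move#7: -1:-1/7, -2:+1/6*
[6] O move#8: -1:-1/5*, -2:-1/4
[5] X move#9: -1:-1/4, -2:+1/3*
[3] O move#10: -1:-1/2*, -2:-1/1
[2] X move#11: -1:-1/1, -2:+1/0*
[0] end (terminal -1, O#12); searched 17 to 17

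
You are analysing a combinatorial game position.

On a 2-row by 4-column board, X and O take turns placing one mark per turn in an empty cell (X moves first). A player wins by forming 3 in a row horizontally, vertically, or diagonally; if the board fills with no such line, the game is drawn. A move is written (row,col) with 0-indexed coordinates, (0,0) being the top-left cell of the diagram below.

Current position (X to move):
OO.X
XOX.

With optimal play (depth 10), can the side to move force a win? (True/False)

[OO.X/XOX.] X move#1: (0,2):+0/OOXX/XOX.*, (1,3):-1/OO.X/XOXX
[OOXX/XOX.] O move#2: (1,3):+0/OOXX/XOXO*
[OOXX/XOXO] end (terminal +0, X#3); searched OO.X/XOX. to 10

X winning at [OO.X/XOX.]: False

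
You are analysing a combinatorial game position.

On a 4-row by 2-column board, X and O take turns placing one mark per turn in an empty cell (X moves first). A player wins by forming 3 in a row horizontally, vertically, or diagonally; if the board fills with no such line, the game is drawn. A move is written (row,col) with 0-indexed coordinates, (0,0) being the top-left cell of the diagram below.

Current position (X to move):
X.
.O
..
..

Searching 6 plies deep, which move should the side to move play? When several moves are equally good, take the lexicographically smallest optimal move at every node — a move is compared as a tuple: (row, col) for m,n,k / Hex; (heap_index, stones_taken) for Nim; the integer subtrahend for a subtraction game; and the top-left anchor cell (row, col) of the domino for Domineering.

ply 1, X at X./.O/../.. | (0,1)=+0→XX/.O/../..*; (1,0)=+0→X./XO/../..; (2,0)=+0→X./.O/X./..; (2,1)=+0→X./.O/.X/..; (3,0)=-1→X./.O/../X.; (3,1)=+0→X./.O/../.X
ply 2, O at XX/.O/../.. | (1,0)=+0→XX/OO/../..*; (2,0)=+0→XX/.O/O./..; (2,1)=+0→XX/.O/.O/..; (3,0)=+0→XX/.O/../O.; (3,1)=+0→XX/.O/../.O
ply 3, X at XX/OO/../.. | (2,0)=+0→XX/OO/X./..*; (2,1)=+0→XX/OO/.X/..; (3,0)=+0→XX/OO/../X.; (3,1)=+0→XX/OO/../.X
ply 4, O at XX/OO/X./.. | (2,1)=+0→XX/OO/XO/..*; (3,0)=+0→XX/OO/X./O.; (3,1)=+0→XX/OO/X./.O
ply 5, X at XX/OO/XO/.. | (3,0)=-1→XX/OO/XO/X.; (3,1)=+0→XX/OO/XO/.X*
ply 6, O at XX/OO/XO/.X | (3,0)=+0→XX/OO/XO/OX*
ply 7: XX/OO/XO/OX is terminal +0 (X); from X./.O/../.. depth 6

X's best at [X./.O/../..]: (0,1)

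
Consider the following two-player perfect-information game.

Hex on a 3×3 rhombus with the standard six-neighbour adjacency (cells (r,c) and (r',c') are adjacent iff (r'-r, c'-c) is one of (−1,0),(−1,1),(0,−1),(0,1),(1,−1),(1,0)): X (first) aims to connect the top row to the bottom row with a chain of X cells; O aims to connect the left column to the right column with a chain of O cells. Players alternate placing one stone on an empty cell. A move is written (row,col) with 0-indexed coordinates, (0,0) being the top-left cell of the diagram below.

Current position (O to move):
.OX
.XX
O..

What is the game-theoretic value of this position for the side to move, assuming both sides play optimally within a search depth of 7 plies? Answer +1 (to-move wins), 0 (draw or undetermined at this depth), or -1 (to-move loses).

value(.OX/.XX/O.., O) = -1

[.OX/.XX/O..] O move#1: (0,0):-1/OOX/.XX/O..*, (1,0):-1/.OX/OXX/O.., (2,1):-1/.OX/.XX/OO., (2,2):-1/.OX/.XX/O.O
[OOX/.XX/O..] X move#2: (1,0):+1/OOX/XXX/O..*, (2,1):+1/OOX/.XX/OX., (2,2):+1/OOX/.XX/O.X
[OOX/XXX/O..] O move#3: (2,1):-1/OOX/XXX/OO.*, (2,2):-1/OOX/XXX/O.O
[OOX/XXX/OO.] X move#4: (2,2):+1/OOX/XXX/OOX*
[OOX/XXX/OOX] end (terminal -1, O#5); searched .OX/.XX/O.. to 7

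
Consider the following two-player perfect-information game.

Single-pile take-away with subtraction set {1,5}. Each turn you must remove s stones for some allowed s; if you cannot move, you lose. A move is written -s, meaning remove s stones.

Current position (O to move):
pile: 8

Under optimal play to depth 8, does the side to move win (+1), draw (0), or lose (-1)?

p1 O@[8]: -1[7]-1* -5[3]-1
p2 X@[7]: -1[6]+1* -5[2]+1
p3 O@[6]: -1[5]-1* -5[1]-1
p4 X@[5]: -1[4]+1* -5[0]+1
p5 O@[4]: -1[3]-1*
p6 X@[3]: -1[2]+1*
p7 O@[2]: -1[1]-1*
p8 X@[1]: -1[0]+1*
p9 O@[0] terminal -1; root [8] d8

value(8, O) = -1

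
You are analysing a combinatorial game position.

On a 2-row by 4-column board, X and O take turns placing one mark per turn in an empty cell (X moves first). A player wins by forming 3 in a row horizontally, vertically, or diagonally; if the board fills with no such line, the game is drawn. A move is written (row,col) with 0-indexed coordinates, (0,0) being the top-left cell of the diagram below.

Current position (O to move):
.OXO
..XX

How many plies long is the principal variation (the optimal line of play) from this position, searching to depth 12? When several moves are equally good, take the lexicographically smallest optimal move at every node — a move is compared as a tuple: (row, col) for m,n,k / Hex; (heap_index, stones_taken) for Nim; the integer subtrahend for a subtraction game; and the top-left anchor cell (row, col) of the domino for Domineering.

[.OXO/..XX] O move#1: (0,0):-1/OOXO/..XX, (1,0):-1/.OXO/O.XX, (1,1):+0/.OXO/.OXX*
[.OXO/.OXX] X move#2: (0,0):+0/XOXO/.OXX*, (1,0):+0/.OXO/XOXX
[XOXO/.OXX] O move#3: (1,0):+0/XOXO/OOXX*
[XOXO/OOXX] end (terminal +0, X#4); searched .OXO/..XX to 12

PV length from [.OXO/..XX]: 3 plies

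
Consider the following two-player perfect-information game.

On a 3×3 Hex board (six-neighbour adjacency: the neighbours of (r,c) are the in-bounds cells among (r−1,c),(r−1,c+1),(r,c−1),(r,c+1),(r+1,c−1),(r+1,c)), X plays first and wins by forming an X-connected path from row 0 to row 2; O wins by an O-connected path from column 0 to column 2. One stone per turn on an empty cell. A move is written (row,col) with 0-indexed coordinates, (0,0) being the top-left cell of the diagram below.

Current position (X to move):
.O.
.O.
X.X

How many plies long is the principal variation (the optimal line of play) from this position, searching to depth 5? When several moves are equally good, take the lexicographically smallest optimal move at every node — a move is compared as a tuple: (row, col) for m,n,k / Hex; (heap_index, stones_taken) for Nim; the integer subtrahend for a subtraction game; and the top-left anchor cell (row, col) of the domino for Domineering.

PV length from [.O./.O./X.X]: 4 plies

ply 1, X at .O./.O./X.X | (0,0)=-1→XO./.O./X.X*; (0,2)=-1→.OX/.O./X.X; (1,0)=-1→.O./XO./X.X; (1,2)=-1→.O./.OX/X.X; (2,1)=-1→.O./.O./XXX
ply 2, O at XO./.O./X.X | (0,2)=-1→XOO/.O./X.X; (1,0)=+1→XO./OO./X.X*; (1,2)=-1→XO./.OO/X.X; (2,1)=-1→XO./.O./XOX
ply 3, X at XO./OO./X.X | (0,2)=-1→XOX/OO./X.X*; (1,2)=-1→XO./OOX/X.X; (2,1)=-1→XO./OO./XXX
ply 4, O at XOX/OO./X.X | (1,2)=+1→XOX/OOO/X.X*; (2,1)=-1→XOX/OO./XOX
ply 5: XOX/OOO/X.X is terminal -1 (X); from .O./.O./X.X depth 5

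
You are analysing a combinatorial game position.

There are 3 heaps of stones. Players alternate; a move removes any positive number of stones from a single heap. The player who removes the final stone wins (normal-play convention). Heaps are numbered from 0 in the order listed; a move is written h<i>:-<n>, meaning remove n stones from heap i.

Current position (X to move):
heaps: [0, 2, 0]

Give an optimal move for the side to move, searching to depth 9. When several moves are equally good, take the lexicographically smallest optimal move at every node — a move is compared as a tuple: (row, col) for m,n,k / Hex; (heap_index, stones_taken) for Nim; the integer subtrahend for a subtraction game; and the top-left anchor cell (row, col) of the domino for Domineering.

[(0,2,0)] X move#1: h1:-1:-1/(0,1,0), h1:-2:+1/(0,0,0)*
[(0,0,0)] end (terminal -1, O#2); searched (0,2,0) to 9

X's best at [(0,2,0)]: h1:-2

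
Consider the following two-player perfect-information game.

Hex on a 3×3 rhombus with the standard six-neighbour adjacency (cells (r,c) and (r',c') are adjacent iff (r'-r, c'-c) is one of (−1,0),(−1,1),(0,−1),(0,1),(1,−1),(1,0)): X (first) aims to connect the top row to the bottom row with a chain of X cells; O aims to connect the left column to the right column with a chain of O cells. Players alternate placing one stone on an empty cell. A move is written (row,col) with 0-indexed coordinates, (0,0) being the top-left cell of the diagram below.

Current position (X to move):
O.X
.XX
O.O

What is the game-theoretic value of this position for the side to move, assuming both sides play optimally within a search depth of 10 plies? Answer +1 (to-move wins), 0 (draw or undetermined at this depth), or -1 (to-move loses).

value(O.X/.XX/O.O, X) = +1

[O.X/.XX/O.O] X move#1: (0,1):-1/OXX/.XX/O.O, (1,0):-1/O.X/XXX/O.O, (2,1):+1/O.X/.XX/OXO*
[O.X/.XX/OXO] end (terminal -1, O#2); searched O.X/.XX/O.O to 10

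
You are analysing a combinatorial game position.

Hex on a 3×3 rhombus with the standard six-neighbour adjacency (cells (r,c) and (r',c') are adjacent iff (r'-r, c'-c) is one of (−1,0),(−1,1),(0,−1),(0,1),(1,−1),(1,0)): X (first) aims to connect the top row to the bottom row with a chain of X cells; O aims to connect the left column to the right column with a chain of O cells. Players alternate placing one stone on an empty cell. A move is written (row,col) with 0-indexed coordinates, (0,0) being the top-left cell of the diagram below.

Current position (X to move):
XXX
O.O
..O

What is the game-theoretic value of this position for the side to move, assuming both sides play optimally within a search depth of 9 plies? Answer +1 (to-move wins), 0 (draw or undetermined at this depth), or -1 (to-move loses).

[XXX/O.O/..O] X move#1: (1,1):+1/XXX/OXO/..O*, (2,0):-1/XXX/O.O/X.O, (2,1):-1/XXX/O.O/.XO
[XXX/OXO/..O] O move#2: (2,0):-1/XXX/OXO/O.O*, (2,1):-1/XXX/OXO/.OO
[XXX/OXO/O.O] X move#3: (2,1):+1/XXX/OXO/OXO*
[XXX/OXO/OXO] end (terminal -1, O#4); searched XXX/O.O/..O to 9

value(XXX/O.O/..O, X) = +1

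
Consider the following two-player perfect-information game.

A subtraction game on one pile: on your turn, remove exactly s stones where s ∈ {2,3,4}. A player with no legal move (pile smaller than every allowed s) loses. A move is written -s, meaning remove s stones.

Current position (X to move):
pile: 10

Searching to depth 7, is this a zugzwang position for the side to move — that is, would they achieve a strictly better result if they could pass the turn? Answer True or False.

[10] X move#1: -2:-1/8, -3:+1/7*, -4:+1/6
[7] O move#2: -2:-1/5*, -3:-1/4, -4:-1/3
[5] X move#3: -2:-1/3, -3:-1/2, -4:+1/1*
[1] end (terminal -1, O#4); searched 10 to 7
if X skipped the turn, O would face:
~ [10] O move#1: -2:-1/8, -3:+1/7*, -4:+1/6
~ [7] X move#2: -2:-1/5*, -3:-1/4, -4:-1/3
~ [5] O move#3: -2:-1/3, -3:-1/2, -4:+1/1*
~ [1] end (terminal -1, X#4); searched 10 to 7
compare (X): move=+1 vs pass=-1

zugzwang(10, X) = False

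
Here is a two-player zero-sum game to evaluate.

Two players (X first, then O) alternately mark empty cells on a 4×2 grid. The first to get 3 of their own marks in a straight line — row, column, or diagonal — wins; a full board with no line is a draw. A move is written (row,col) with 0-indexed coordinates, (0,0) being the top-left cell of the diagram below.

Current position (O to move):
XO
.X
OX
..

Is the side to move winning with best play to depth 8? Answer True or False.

O winning at [XO/.X/OX/..]: False

ply 1, O at XO/.X/OX/.. | (1,0)=-1→XO/OX/OX/..; (3,0)=-1→XO/.X/OX/O.; (3,1)=+0→XO/.X/OX/.O*
ply 2, X at XO/.X/OX/.O | (1,0)=+0→XO/XX/OX/.O*; (3,0)=+0→XO/.X/OX/XO
ply 3, O at XO/XX/OX/.O | (3,0)=+0→XO/XX/OX/OO*
ply 4: XO/XX/OX/OO is terminal +0 (X); from XO/.X/OX/.. depth 8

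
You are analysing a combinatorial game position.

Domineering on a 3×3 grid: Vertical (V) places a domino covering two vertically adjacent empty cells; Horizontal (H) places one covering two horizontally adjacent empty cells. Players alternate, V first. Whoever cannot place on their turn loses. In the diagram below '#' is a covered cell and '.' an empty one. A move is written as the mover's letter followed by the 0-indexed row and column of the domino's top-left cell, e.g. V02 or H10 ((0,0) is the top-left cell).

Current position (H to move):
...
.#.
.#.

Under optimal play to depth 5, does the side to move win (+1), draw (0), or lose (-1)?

value(.../.#./.#., H) = -1

p1 H@[.../.#./.#.]: H00[##./.#./.#.]-1* H01[.##/.#./.#.]-1
p2 V@[##./.#./.#.]: V02[###/.##/.#.]+1* V10[##./##./##.]+1 V12[##./.##/.##]+1
p3 H@[###/.##/.#.] terminal -1; root [.../.#./.#.] d5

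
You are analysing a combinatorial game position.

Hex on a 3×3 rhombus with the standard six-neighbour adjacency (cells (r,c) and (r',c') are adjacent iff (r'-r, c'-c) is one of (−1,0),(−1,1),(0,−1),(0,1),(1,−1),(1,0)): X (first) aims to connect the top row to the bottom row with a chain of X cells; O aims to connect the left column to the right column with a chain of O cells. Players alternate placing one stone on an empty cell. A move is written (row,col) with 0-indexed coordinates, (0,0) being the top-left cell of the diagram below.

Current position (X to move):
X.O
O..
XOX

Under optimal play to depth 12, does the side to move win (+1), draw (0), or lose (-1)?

p1 X@[X.O/O../XOX]: (0,1)[XXO/O../XOX]-1* (1,1)[X.O/OX./XOX]-1 (1,2)[X.O/O.X/XOX]-1
p2 O@[XXO/O../XOX]: (1,1)[XXO/OO./XOX]+1* (1,2)[XXO/O.O/XOX]-1
p3 X@[XXO/OO./XOX] terminal -1; root [X.O/O../XOX] d12

value(X.O/O../XOX, X) = -1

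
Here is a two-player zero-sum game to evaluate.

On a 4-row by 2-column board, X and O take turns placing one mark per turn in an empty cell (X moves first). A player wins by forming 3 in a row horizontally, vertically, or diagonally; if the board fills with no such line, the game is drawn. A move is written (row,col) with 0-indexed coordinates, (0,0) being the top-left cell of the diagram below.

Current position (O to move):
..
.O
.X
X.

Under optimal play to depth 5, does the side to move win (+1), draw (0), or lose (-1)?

[../.O/.X/X.] O move#1: (0,0):+0/O./.O/.X/X.*, (0,1):+0/.O/.O/.X/X., (1,0):+0/../OO/.X/X., (2,0):+0/../.O/OX/X., (3,1):+0/../.O/.X/XO
[O./.O/.X/X.] X move#2: (0,1):+0/OX/.O/.X/X.*, (1,0):+0/O./XO/.X/X., (2,0):+0/O./.O/XX/X., (3,1):+0/O./.O/.X/XX
[OX/.O/.X/X.] O move#3: (1,0):+0/OX/OO/.X/X.*, (2,0):+0/OX/.O/OX/X., (3,1):+0/OX/.O/.X/XO
[OX/OO/.X/X.] X move#4: (2,0):+0/OX/OO/XX/X.*, (3,1):-1/OX/OO/.X/XX
[OX/OO/XX/X.] O move#5: (3,1):+0/OX/OO/XX/XO*
[OX/OO/XX/XO] end (terminal +0, X#6); searched ../.O/.X/X. to 5

value(../.O/.X/X., O) = 0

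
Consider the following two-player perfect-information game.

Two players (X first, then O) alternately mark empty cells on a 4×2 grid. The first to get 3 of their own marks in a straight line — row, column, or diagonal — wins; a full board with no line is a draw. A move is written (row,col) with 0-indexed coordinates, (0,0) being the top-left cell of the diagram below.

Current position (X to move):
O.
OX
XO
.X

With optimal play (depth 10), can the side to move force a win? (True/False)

ply 1, X at O./OX/XO/.X | (0,1)=+0→OX/OX/XO/.X*; (3,0)=+0→O./OX/XO/XX
ply 2, O at OX/OX/XO/.X | (3,0)=+0→OX/OX/XO/OX*
ply 3: OX/OX/XO/OX is terminal +0 (X); from O./OX/XO/.X depth 10

X winning at [O./OX/XO/.X]: False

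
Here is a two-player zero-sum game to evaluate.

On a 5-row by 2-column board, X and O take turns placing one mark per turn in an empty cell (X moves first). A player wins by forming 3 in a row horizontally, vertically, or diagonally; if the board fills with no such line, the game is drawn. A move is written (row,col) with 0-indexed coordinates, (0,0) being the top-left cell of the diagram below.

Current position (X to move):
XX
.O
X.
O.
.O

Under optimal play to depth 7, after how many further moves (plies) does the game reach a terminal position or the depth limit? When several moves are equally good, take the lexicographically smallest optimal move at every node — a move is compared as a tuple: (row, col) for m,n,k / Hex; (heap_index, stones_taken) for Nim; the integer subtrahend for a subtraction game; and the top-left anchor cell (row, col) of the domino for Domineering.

PV length from [XX/.O/X./O./.O]: 1 ply

[XX/.O/X./O./.O] X move#1: (1,0):+1/XX/XO/X./O./.O*, (2,1):+0/XX/.O/XX/O./.O, (3,1):+0/XX/.O/X./OX/.O, (4,0):+0/XX/.O/X./O./XO
[XX/XO/X./O./.O] end (terminal -1, O#2); searched XX/.O/X./O./.O to 7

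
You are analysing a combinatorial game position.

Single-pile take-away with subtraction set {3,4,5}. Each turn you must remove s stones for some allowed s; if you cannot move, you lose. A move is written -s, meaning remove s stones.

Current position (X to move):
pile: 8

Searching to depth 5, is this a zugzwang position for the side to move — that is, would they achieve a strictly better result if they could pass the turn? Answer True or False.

p1 X@[8]: -3[5]-1* -4[4]-1 -5[3]-1
p2 O@[5]: -3[2]+1* -4[1]+1 -5[0]+1
p3 X@[2] terminal -1; root [8] d5
if X skipped the turn, O would face:
~ p1 O@[8]: -3[5]-1* -4[4]-1 -5[3]-1
~ p2 X@[5]: -3[2]+1* -4[1]+1 -5[0]+1
~ p3 O@[2] terminal -1; root [8] d5
compare (X): move=-1 vs pass=+1

zugzwang(8, X) = True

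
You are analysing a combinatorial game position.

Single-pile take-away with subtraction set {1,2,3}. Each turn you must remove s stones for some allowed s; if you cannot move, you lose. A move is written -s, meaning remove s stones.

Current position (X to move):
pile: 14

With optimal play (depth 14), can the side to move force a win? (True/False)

[14] X move#1: -1:-1/13, -2:+1/12*, -3:-1/11
[12] O move#2: -1:-1/11*, -2:-1/10, -3:-1/9
[11] X move#3: -1:-1/10, -2:-1/9, -3:+1/8*
[8] O move#4: -1:-1/7*, -2:-1/6, -3:-1/5
[7] X move#5: -1:-1/6, -2:-1/5, -3:+1/4*
[4] O move#6: -1:-1/3*, -2:-1/2, -3:-1/1
[3] X move#7: -1:-1/2, -2:-1/1, -3:+1/0*
[0] end (terminal -1, O#8); searched 14 to 14

X winning at [14]: True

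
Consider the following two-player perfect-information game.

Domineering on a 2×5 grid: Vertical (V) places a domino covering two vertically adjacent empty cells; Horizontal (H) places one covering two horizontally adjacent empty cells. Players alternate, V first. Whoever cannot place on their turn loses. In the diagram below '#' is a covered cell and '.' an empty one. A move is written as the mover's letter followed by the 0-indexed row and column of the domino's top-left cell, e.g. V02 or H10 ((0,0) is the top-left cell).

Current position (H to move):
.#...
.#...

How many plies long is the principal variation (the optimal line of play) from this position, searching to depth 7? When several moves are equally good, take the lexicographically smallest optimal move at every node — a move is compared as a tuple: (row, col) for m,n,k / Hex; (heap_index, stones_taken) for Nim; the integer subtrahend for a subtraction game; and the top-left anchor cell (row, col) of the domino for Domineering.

PV length from [.#.../.#...]: 4 plies

ply 1, H at .#.../.#... | H02=-1→.###./.#...*; H03=-1→.#.##/.#...; H12=-1→.#.../.###.; H13=-1→.#.../.#.##
ply 2, V at .###./.#... | V00=-1→####./##...; V04=+1→.####/.#..#*
ply 3, H at .####/.#..# | H12=-1→.####/.####*
ply 4, V at .####/.#### | V00=+1→#####/#####*
ply 5: #####/##### is terminal -1 (H); from .#.../.#... depth 7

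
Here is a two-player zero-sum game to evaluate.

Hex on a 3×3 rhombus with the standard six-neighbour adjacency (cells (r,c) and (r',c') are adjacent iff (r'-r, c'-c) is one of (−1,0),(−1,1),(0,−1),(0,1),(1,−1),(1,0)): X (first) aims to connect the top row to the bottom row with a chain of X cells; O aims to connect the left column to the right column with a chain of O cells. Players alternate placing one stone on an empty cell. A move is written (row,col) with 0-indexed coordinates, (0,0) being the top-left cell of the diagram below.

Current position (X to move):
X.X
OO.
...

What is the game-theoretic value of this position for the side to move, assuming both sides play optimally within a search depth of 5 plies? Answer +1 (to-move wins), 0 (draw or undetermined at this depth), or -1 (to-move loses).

value(X.X/OO./..., X) = +1

p1 X@[X.X/OO./...]: (0,1)[XXX/OO./...]-1 (1,2)[X.X/OOX/...]+1* (2,0)[X.X/OO./X..]-1 (2,1)[X.X/OO./.X.]-1 (2,2)[X.X/OO./..X]-1
p2 O@[X.X/OOX/...]: (0,1)[XOX/OOX/...]-1* (2,0)[X.X/OOX/O..]-1 (2,1)[X.X/OOX/.O.]-1 (2,2)[X.X/OOX/..O]-1
p3 X@[XOX/OOX/...]: (2,0)[XOX/OOX/X..]+1* (2,1)[XOX/OOX/.X.]+1 (2,2)[XOX/OOX/..X]+1
p4 O@[XOX/OOX/X..]: (2,1)[XOX/OOX/XO.]-1* (2,2)[XOX/OOX/X.O]-1
p5 X@[XOX/OOX/XO.]: (2,2)[XOX/OOX/XOX]+1*
p6 O@[XOX/OOX/XOX] terminal -1; root [X.X/OO./...] d5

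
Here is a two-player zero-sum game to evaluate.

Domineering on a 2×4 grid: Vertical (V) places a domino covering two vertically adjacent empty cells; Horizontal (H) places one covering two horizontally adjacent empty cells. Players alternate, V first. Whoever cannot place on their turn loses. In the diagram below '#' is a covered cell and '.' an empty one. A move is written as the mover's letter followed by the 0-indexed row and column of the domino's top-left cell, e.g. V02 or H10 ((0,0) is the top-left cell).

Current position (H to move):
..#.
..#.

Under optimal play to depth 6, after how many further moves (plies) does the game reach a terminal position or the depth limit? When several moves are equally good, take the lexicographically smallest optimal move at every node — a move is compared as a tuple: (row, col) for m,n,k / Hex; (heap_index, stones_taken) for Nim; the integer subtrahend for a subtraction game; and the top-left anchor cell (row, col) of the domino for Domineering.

PV length from [..#./..#.]: 3 plies

ply 1, H at ..#./..#. | H00=+1→###./..#.*; H10=+1→..#./###.
ply 2, V at ###./..#. | V03=-1→####/..##*
ply 3, H at ####/..## | H10=+1→####/####*
ply 4: ####/#### is terminal -1 (V); from ..#./..#. depth 6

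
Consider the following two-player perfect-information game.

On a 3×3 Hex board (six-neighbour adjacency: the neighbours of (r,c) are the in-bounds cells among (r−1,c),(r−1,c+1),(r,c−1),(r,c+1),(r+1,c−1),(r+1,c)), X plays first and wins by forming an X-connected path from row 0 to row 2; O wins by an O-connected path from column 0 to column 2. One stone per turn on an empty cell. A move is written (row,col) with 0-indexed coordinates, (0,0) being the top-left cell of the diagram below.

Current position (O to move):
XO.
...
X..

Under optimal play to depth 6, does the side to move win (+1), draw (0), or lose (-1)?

p1 O@[XO./.../X..]: (0,2)[XOO/.../X..]-1* (1,0)[XO./O../X..]-1 (1,1)[XO./.O./X..]-1 (1,2)[XO./..O/X..]-1 (2,1)[XO./.../XO.]-1 (2,2)[XO./.../X.O]-1
p2 X@[XOO/.../X..]: (1,0)[XOO/X../X..]+1* (1,1)[XOO/.X./X..]-1 (1,2)[XOO/..X/X..]-1 (2,1)[XOO/.../XX.]-1 (2,2)[XOO/.../X.X]-1
p3 O@[XOO/X../X..] terminal -1; root [XO./.../X..] d6

value(XO./.../X.., O) = -1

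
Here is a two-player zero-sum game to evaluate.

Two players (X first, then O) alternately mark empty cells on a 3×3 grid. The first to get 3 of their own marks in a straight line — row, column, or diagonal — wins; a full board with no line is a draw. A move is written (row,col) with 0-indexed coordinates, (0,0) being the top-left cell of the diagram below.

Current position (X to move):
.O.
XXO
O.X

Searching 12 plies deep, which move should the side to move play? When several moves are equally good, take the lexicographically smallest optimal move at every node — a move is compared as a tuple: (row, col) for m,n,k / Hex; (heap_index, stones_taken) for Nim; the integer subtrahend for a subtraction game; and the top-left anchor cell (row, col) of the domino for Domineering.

X's best at [.O./XXO/O.X]: (0,0)

[.O./XXO/O.X] X move#1: (0,0):+1/XO./XXO/O.X*, (0,2):+0/.OX/XXO/O.X, (2,1):+0/.O./XXO/OXX
[XO./XXO/O.X] end (terminal -1, O#2); searched .O./XXO/O.X to 12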